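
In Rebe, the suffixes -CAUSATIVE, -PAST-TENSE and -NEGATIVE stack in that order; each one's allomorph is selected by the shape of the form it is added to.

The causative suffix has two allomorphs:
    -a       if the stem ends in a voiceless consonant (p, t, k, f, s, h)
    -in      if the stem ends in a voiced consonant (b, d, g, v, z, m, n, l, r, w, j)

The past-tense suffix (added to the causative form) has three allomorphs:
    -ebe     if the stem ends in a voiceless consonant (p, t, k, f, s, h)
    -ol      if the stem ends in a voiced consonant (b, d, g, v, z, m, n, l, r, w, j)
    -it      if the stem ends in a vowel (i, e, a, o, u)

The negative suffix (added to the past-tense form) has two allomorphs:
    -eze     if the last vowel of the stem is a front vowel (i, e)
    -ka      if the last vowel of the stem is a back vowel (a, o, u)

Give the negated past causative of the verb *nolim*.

*nolim*: final consonant = /m/, voiced → -in → *nolimin*.
The final sound of the causative form *nolimin* is /n/, which is a voiced consonant, so the past-tense suffix is -ol, giving *noliminol*.
The past-tense form *noliminol*: last vowel = /o/, a back vowel → -ka → *noliminolka*.

noliminolka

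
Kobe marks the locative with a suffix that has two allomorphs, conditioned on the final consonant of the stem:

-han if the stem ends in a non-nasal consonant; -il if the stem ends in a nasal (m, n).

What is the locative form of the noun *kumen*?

kumenil

*kumen*: final consonant = /n/, a nasal → -il → *kumenil*.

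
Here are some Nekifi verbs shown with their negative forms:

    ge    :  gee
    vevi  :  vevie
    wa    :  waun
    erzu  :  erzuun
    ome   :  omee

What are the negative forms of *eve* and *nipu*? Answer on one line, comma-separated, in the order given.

evee, nipuun

The pattern is front/back vowel harmony: -e when the last vowel of the stem is a front vowel (*ge*, *vevi*, *ome*); -un when the last vowel of the stem is a back vowel (*wa*, *erzu*).
*eve* — last vowel /e/ (a front vowel) → -e → *evee*.
*nipu*: last vowel = /u/, a back vowel → -un → *nipuun*.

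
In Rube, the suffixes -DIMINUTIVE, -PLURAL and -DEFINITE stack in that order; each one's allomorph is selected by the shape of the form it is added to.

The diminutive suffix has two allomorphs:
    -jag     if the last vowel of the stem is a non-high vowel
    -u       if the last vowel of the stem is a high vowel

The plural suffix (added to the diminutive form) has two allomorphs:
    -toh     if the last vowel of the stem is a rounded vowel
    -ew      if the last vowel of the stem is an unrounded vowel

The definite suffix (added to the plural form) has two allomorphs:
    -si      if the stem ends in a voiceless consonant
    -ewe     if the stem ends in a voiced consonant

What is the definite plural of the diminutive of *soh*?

The last vowel of *soh* is /o/, which is a non-high vowel, so the diminutive suffix is -jag, giving *sohjag*.
The diminutive form *sohjag*: last vowel = /a/, an unrounded vowel → -ew → *sohjagew*.
The plural form *sohjagew* — final consonant /w/ (voiced) → -ewe → *sohjagewewe*.

sohjagewewe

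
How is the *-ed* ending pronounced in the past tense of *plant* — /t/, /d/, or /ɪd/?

/ɪd/

The stem *plant* ends in /t/ or /d/.
The -ed suffix is realized as /ɪd/ after /t, d/; as /t/ after other voiceless consonants; and as /d/ after other voiced sounds.
So -ed on *plant* is pronounced /ɪd/.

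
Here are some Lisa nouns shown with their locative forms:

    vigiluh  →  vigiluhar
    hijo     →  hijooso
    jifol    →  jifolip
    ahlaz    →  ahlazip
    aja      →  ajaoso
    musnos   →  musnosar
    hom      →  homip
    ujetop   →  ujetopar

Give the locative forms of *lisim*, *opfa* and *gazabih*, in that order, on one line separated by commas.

The alternation tracks the final sound of the stem — -ar when the stem ends in a voiceless consonant (*vigiluh*, *musnos*, *ujetop*); -ip when the stem ends in a voiced consonant (*jifol*, *ahlaz*, *hom*); -oso when the stem ends in a vowel (*hijo*, *aja*).
The final sound of *lisim* is /m/, which is a voiced consonant, so the suffix is -ip, giving *lisimip*.
*opfa*: final sound = /a/, a vowel → -oso → *opfaoso*.
*gazabih*: final sound = /h/, a voiceless consonant → -ar → *gazabihar*.

lisimip, opfaoso, gazabihar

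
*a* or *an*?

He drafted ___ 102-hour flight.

The indefinite article is chosen by the initial *sound* of the following word, not its spelling.
The number *102* is spoken "one hundred …", beginning with /wʌn/ — a consonant sound.
So the article is *a*: He drafted a 102-hour flight.

a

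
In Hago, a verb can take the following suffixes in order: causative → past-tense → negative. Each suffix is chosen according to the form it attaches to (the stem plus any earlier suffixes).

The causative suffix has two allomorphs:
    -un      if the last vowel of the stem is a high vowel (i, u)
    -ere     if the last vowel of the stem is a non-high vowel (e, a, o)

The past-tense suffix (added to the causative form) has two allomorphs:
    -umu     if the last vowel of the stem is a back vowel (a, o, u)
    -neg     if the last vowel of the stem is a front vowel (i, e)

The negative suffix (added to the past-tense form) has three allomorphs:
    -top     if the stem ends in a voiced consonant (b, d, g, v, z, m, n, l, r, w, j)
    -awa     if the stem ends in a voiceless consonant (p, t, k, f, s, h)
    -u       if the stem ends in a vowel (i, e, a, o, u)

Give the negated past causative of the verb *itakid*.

itakidunumuu

*itakid* — last vowel /i/ (a high vowel) → -un → *itakidun*.
Since the last vowel of the causative form *itakidun* is /u/ (a back vowel), it takes -umu, giving *itakidunumu*.
The past-tense form *itakidunumu*: final sound = /u/, a vowel → -u → *itakidunumuu*.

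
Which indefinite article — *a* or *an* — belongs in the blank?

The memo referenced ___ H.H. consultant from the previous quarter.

The indefinite article is chosen by the initial *sound* of the following word, not its spelling.
The initialism *H.H.* is read letter by letter; the first letter, H, is pronounced /eɪtʃ/, which begins with a vowel sound.
So the article is *an*: The memo referenced an H.H. consultant from the previous quarter.

an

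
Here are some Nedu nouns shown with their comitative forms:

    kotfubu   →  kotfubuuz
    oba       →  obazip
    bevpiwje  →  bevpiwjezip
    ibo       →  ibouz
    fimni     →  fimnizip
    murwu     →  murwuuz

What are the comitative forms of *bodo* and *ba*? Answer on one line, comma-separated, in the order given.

bodouz, bazip

The suffix is conditioned by the last vowel: -uz when the last vowel of the stem is a rounded vowel (*kotfubu*, *ibo*, *murwu*); -zip when the last vowel of the stem is an unrounded vowel (*oba*, *bevpiwje*, *fimni*).
*bodo* — last vowel /o/ (a rounded vowel) → -uz → *bodouz*.
Since the last vowel of *ba* is /a/ (an unrounded vowel), it takes -zip, giving *bazip*.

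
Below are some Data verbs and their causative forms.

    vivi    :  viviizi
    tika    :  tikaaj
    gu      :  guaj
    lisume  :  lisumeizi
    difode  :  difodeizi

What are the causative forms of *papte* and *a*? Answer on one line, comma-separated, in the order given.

Looking at the last vowel of each stem: -izi when the last vowel of the stem is a front vowel (*vivi*, *lisume*, *difode*); -aj when the last vowel of the stem is a back vowel (*tika*, *gu*).
*papte* — last vowel /e/ (a front vowel) → -izi → *papteizi*.
*a* — last vowel /a/ (a back vowel) → -aj → *aaj*.

papteizi, aaj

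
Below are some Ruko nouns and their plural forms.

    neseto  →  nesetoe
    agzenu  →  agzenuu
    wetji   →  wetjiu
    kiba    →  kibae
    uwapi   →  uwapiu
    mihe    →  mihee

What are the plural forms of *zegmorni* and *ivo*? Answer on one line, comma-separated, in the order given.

The suffix is conditioned by the last vowel: -u when the last vowel of the stem is a high vowel (*agzenu*, *wetji*, *uwapi*); -e when the last vowel of the stem is a non-high vowel (*neseto*, *kiba*, *mihe*).
*zegmorni* — last vowel /i/ (a high vowel) → -u → *zegmorniu*.
*ivo* — last vowel /o/ (a non-high vowel) → -e → *ivoe*.

zegmorniu, ivoe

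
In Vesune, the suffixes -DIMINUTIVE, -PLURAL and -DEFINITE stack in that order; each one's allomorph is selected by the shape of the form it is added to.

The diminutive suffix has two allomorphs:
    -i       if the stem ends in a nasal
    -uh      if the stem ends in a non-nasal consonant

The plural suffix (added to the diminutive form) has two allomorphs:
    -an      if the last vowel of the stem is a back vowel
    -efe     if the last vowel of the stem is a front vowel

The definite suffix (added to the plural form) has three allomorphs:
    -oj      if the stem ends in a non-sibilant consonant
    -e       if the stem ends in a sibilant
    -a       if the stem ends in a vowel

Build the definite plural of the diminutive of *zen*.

Since the final consonant of *zen* is /n/ (a nasal), it takes -i, giving *zeni*.
The diminutive form *zeni* — last vowel /i/ (a front vowel) → -efe → *zeniefe*.
The plural form *zeniefe* — final sound /e/ (a vowel) → -a → *zeniefea*.

zeniefea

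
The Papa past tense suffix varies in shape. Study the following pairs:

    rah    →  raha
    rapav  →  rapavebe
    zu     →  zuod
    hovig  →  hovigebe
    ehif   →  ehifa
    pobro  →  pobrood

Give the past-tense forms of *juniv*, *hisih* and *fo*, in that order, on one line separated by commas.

junivebe, hisiha, food

Looking at the final sound of each stem: -a when the stem ends in a voiceless consonant (*rah*, *ehif*); -ebe when the stem ends in a voiced consonant (*rapav*, *hovig*); -od when the stem ends in a vowel (*zu*, *pobro*).
Since the final sound of *juniv* is /v/ (a voiced consonant), it takes -ebe, giving *junivebe*.
*hisih*: final sound = /h/, a voiceless consonant → -a → *hisiha*.
*fo*: final sound = /o/, a vowel → -od → *food*.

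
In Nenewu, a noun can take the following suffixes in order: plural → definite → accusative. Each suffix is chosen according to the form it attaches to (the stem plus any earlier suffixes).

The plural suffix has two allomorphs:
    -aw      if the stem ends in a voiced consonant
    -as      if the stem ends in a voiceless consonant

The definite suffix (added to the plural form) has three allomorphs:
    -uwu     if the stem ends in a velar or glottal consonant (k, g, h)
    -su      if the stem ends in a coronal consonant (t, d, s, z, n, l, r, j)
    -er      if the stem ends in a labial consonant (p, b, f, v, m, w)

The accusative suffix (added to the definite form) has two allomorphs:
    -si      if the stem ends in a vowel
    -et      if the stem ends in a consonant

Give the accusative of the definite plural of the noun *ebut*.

*ebut*: final consonant = /t/, voiceless → -as → *ebutas*.
The plural form *ebutas* — final consonant /s/ (coronal) → -su → *ebutassu*.
The definite form *ebutassu*: final sound = /u/, a vowel → -si → *ebutassusi*.

ebutassusi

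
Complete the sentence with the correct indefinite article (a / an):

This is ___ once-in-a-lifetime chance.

a

The indefinite article is chosen by the initial *sound* of the following word, not its spelling.
*once-in-a-lifetime* begins with the sound /wʌ/ (*once* pronounced with initial /w/) — a consonant sound.
So the article is *a*: This is a once-in-a-lifetime chance.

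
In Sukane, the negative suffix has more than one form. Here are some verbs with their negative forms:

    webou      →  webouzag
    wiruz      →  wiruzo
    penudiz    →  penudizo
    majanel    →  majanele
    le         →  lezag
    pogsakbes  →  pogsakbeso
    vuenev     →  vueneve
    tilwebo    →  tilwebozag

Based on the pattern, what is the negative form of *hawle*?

hawlezag

The pattern is sibilance of the final sound: -o when the stem ends in a sibilant (*wiruz*, *penudiz*, *pogsakbes*); -e when the stem ends in a non-sibilant consonant (*majanel*, *vuenev*); -zag when the stem ends in a vowel (*webou*, *le*, *tilwebo*).
The final sound of *hawle* is /e/, which is a vowel, so the suffix is -zag, giving *hawlezag*.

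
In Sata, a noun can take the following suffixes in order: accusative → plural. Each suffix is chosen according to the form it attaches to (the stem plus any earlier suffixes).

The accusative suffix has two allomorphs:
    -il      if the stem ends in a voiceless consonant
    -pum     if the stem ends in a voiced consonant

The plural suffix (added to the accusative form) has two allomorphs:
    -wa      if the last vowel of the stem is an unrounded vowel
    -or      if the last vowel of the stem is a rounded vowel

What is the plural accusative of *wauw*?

*wauw* — final consonant /w/ (voiced) → -pum → *wauwpum*.
The last vowel of the accusative form *wauwpum* is /u/, which is a rounded vowel, so the plural suffix is -or, giving *wauwpumor*.

wauwpumor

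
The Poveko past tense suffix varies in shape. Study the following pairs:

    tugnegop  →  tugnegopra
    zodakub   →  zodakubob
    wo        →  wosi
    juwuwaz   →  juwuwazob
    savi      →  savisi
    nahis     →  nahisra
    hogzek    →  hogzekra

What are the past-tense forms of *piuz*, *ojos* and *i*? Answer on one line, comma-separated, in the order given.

piuzob, ojosra, isi

Looking at the final sound of each stem: -ra when the stem ends in a voiceless consonant (*tugnegop*, *nahis*, *hogzek*); -ob when the stem ends in a voiced consonant (*zodakub*, *juwuwaz*); -si when the stem ends in a vowel (*wo*, *savi*).
Since the final sound of *piuz* is /z/ (a voiced consonant), it takes -ob, giving *piuzob*.
*ojos*: final sound = /s/, a voiceless consonant → -ra → *ojosra*.
*i*: final sound = /i/, a vowel → -si → *isi*.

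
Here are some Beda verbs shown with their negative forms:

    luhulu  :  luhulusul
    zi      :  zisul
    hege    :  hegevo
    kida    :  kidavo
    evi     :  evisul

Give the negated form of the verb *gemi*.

gemisul

The alternation tracks the last vowel of the stem — -sul when the last vowel of the stem is a high vowel (*luhulu*, *zi*, *evi*); -vo when the last vowel of the stem is a non-high vowel (*hege*, *kida*).
*gemi* — last vowel /i/ (a high vowel) → -sul → *gemisul*.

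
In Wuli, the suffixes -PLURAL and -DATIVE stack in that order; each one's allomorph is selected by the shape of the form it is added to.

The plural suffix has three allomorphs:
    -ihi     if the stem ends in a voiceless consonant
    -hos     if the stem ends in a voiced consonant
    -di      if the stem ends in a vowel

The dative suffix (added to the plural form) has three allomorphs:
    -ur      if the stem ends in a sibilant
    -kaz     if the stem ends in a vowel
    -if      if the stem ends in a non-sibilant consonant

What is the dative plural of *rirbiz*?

rirbizhosur

Since the final sound of *rirbiz* is /z/ (a voiced consonant), it takes -hos, giving *rirbizhos*.
The plural form *rirbizhos*: final sound = /s/, a sibilant → -ur → *rirbizhosur*.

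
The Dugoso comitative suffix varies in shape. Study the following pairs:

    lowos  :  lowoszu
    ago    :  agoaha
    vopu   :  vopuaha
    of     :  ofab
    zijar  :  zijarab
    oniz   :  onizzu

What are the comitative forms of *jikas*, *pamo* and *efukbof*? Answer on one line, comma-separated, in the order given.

jikaszu, pamoaha, efukbofab

The alternation tracks the final sound of the stem — -zu when the stem ends in a sibilant (*lowos*, *oniz*); -ab when the stem ends in a non-sibilant consonant (*of*, *zijar*); -aha when the stem ends in a vowel (*ago*, *vopu*).
*jikas*: final sound = /s/, a sibilant → -zu → *jikaszu*.
The final sound of *pamo* is /o/, which is a vowel, so the suffix is -aha, giving *pamoaha*.
The final sound of *efukbof* is /f/, which is a non-sibilant consonant, so the suffix is -ab, giving *efukbofab*.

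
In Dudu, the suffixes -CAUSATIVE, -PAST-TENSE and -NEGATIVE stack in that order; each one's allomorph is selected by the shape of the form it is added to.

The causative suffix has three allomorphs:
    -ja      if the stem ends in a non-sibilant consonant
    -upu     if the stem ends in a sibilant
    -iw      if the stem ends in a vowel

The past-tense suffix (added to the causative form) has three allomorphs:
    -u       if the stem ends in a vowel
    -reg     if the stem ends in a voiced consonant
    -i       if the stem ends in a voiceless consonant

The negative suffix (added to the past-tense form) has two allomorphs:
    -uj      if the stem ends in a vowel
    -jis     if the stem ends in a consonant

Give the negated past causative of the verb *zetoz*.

Since the final sound of *zetoz* is /z/ (a sibilant), it takes -upu, giving *zetozupu*.
The final sound of the causative form *zetozupu* is /u/, which is a vowel, so the past-tense suffix is -u, giving *zetozupuu*.
Since the final sound of the past-tense form *zetozupuu* is /u/ (a vowel), it takes -uj, giving *zetozupuuuj*.

zetozupuuuj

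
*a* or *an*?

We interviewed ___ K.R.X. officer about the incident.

The indefinite article is chosen by the initial *sound* of the following word, not its spelling.
The initialism *K.R.X.* is read letter by letter; the first letter, K, is pronounced /keɪ/, which begins with a consonant sound.
So the article is *a*: We interviewed a K.R.X. officer about the incident.

a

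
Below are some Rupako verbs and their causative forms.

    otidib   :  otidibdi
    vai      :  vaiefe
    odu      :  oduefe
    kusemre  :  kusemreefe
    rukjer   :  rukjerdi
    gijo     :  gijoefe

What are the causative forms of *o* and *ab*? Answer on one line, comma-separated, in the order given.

oefe, abdi

The alternation tracks the final sound of the stem — -di when the stem ends in a consonant (*otidib*, *rukjer*); -efe when the stem ends in a vowel (*vai*, *odu*, *kusemre*, *gijo*).
*o* — final sound /o/ (a vowel) → -efe → *oefe*.
*ab*: final sound = /b/, a consonant → -di → *abdi*.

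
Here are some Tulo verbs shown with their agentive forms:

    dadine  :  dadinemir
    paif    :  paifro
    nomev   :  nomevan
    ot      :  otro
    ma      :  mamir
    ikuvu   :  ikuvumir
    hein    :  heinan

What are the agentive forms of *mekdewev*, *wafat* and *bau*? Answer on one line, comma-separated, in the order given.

The pattern is voicing of the final sound: -ro when the stem ends in a voiceless consonant (*paif*, *ot*); -an when the stem ends in a voiced consonant (*nomev*, *hein*); -mir when the stem ends in a vowel (*dadine*, *ma*, *ikuvu*).
Since the final sound of *mekdewev* is /v/ (a voiced consonant), it takes -an, giving *mekdewevan*.
*wafat* — final sound /t/ (a voiceless consonant) → -ro → *wafatro*.
*bau* — final sound /u/ (a vowel) → -mir → *baumir*.

mekdewevan, wafatro, baumir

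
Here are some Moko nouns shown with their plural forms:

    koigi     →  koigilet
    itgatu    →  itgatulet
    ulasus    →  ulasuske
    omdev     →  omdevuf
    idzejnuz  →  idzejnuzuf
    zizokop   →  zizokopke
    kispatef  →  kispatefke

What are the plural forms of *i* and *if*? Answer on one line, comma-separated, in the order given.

The pattern is voicing of the final sound: -ke when the stem ends in a voiceless consonant (*ulasus*, *zizokop*, *kispatef*); -uf when the stem ends in a voiced consonant (*omdev*, *idzejnuz*); -let when the stem ends in a vowel (*koigi*, *itgatu*).
*i* — final sound /i/ (a vowel) → -let → *ilet*.
Since the final sound of *if* is /f/ (a voiceless consonant), it takes -ke, giving *ifke*.

ilet, ifke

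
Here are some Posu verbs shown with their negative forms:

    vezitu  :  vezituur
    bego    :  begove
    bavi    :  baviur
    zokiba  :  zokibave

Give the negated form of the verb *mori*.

The suffix is conditioned by the last vowel: -ur when the last vowel of the stem is a high vowel (*vezitu*, *bavi*); -ve when the last vowel of the stem is a non-high vowel (*bego*, *zokiba*).
Since the last vowel of *mori* is /i/ (a high vowel), it takes -ur, giving *moriur*.

moriur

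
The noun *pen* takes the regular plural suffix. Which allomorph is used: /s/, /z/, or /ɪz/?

/z/

The stem *pen* ends in a voiced non-sibilant sound.
The plural suffix surfaces as /ɪz/ after sibilants, /s/ after other voiceless consonants, and /z/ after other voiced sounds.
So the plural -s on *pen* is pronounced /z/.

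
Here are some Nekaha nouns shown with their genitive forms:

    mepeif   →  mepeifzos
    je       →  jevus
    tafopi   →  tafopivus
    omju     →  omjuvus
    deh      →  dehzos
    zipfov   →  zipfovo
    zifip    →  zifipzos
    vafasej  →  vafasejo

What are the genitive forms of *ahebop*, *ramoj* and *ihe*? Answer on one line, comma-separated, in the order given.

Looking at the final sound of each stem: -zos when the stem ends in a voiceless consonant (*mepeif*, *deh*, *zifip*); -o when the stem ends in a voiced consonant (*zipfov*, *vafasej*); -vus when the stem ends in a vowel (*je*, *tafopi*, *omju*).
*ahebop* — final sound /p/ (a voiceless consonant) → -zos → *ahebopzos*.
*ramoj* — final sound /j/ (a voiced consonant) → -o → *ramojo*.
Since the final sound of *ihe* is /e/ (a vowel), it takes -vus, giving *ihevus*.

ahebopzos, ramojo, ihevus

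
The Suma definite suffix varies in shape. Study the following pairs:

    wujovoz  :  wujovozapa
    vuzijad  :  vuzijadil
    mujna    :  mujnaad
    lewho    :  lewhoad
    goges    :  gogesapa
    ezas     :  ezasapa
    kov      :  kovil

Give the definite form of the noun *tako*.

takoad

Looking at the final sound of each stem: -apa when the stem ends in a sibilant (*wujovoz*, *goges*, *ezas*); -il when the stem ends in a non-sibilant consonant (*vuzijad*, *kov*); -ad when the stem ends in a vowel (*mujna*, *lewho*).
The final sound of *tako* is /o/, which is a vowel, so the suffix is -ad, giving *takoad*.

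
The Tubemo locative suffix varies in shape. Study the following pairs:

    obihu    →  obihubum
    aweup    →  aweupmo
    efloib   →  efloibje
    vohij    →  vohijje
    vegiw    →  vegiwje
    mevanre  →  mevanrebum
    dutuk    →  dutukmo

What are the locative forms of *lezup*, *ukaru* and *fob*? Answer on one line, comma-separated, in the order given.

The pattern is voicing of the final sound: -mo when the stem ends in a voiceless consonant (*aweup*, *dutuk*); -je when the stem ends in a voiced consonant (*efloib*, *vohij*, *vegiw*); -bum when the stem ends in a vowel (*obihu*, *mevanre*).
The final sound of *lezup* is /p/, which is a voiceless consonant, so the suffix is -mo, giving *lezupmo*.
The final sound of *ukaru* is /u/, which is a vowel, so the suffix is -bum, giving *ukarubum*.
The final sound of *fob* is /b/, which is a voiced consonant, so the suffix is -je, giving *fobje*.

lezupmo, ukarubum, fobje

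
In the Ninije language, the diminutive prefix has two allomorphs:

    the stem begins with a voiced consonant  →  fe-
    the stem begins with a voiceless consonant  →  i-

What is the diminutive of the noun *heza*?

Since the first consonant of *heza* is /h/ (voiceless), it takes i-, giving *iheza*.

iheza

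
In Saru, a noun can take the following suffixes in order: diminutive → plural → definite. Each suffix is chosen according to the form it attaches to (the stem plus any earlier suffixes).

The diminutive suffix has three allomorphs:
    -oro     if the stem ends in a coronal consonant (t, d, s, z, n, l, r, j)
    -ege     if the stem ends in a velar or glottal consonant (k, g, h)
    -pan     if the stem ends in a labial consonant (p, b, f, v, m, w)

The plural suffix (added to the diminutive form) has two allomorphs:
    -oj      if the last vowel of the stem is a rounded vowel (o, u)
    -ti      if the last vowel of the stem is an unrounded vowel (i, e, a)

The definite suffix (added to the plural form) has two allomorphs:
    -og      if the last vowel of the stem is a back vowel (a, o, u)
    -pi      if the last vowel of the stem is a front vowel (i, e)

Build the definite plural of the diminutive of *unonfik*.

unonfikegetipi

Since the final consonant of *unonfik* is /k/ (velar/glottal), it takes -ege, giving *unonfikege*.
The last vowel of the diminutive form *unonfikege* is /e/, which is an unrounded vowel, so the plural suffix is -ti, giving *unonfikegeti*.
Since the last vowel of the plural form *unonfikegeti* is /i/ (a front vowel), it takes -pi, giving *unonfikegetipi*.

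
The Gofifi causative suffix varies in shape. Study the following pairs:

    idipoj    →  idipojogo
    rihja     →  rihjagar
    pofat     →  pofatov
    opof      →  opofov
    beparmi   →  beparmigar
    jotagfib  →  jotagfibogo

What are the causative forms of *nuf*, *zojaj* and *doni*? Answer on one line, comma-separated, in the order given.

The suffix is conditioned by the final sound: -ov when the stem ends in a voiceless consonant (*pofat*, *opof*); -ogo when the stem ends in a voiced consonant (*idipoj*, *jotagfib*); -gar when the stem ends in a vowel (*rihja*, *beparmi*).
The final sound of *nuf* is /f/, which is a voiceless consonant, so the suffix is -ov, giving *nufov*.
*zojaj* — final sound /j/ (a voiced consonant) → -ogo → *zojajogo*.
Since the final sound of *doni* is /i/ (a vowel), it takes -gar, giving *donigar*.

nufov, zojajogo, donigar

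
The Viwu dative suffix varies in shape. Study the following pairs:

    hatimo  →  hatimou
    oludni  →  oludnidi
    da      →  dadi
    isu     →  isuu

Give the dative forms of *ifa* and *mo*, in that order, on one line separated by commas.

The pattern is rounding harmony: -u when the last vowel of the stem is a rounded vowel (*hatimo*, *isu*); -di when the last vowel of the stem is an unrounded vowel (*oludni*, *da*).
Since the last vowel of *ifa* is /a/ (an unrounded vowel), it takes -di, giving *ifadi*.
*mo* — last vowel /o/ (a rounded vowel) → -u → *mou*.

ifadi, mou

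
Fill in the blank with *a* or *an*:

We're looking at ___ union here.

The indefinite article is chosen by the initial *sound* of the following word, not its spelling.
*union* begins with the sound /juː/ (u pronounced /juː/) — a consonant sound.
So the article is *a*: We're looking at a union here.

a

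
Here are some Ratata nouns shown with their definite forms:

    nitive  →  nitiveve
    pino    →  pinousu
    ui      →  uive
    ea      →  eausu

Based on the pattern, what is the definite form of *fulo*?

The pattern is front/back vowel harmony: -ve when the last vowel of the stem is a front vowel (*nitive*, *ui*); -usu when the last vowel of the stem is a back vowel (*pino*, *ea*).
*fulo*: last vowel = /o/, a back vowel → -usu → *fulousu*.

fulousu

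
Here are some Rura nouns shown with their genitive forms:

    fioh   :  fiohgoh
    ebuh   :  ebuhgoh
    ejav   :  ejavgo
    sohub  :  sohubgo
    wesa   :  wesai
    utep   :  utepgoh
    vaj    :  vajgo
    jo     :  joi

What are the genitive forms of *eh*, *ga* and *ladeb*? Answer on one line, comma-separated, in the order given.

ehgoh, gai, ladebgo

Looking at the final sound of each stem: -goh when the stem ends in a voiceless consonant (*fioh*, *ebuh*, *utep*); -go when the stem ends in a voiced consonant (*ejav*, *sohub*, *vaj*); -i when the stem ends in a vowel (*wesa*, *jo*).
The final sound of *eh* is /h/, which is a voiceless consonant, so the suffix is -goh, giving *ehgoh*.
*ga* — final sound /a/ (a vowel) → -i → *gai*.
Since the final sound of *ladeb* is /b/ (a voiced consonant), it takes -go, giving *ladebgo*.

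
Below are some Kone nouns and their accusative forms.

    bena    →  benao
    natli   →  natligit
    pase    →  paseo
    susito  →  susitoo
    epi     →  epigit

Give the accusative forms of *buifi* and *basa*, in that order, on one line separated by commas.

buifigit, basao

Looking at the last vowel of each stem: -git when the last vowel of the stem is a high vowel (*natli*, *epi*); -o when the last vowel of the stem is a non-high vowel (*bena*, *pase*, *susito*).
Since the last vowel of *buifi* is /i/ (a high vowel), it takes -git, giving *buifigit*.
Since the last vowel of *basa* is /a/ (a non-high vowel), it takes -o, giving *basao*.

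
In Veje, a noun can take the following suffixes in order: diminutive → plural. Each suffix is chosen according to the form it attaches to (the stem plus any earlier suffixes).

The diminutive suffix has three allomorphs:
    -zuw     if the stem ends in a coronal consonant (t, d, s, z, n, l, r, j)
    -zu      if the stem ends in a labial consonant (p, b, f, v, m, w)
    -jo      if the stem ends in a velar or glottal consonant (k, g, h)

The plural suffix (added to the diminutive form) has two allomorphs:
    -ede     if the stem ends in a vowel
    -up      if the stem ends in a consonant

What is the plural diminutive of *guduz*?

*guduz*: final consonant = /z/, coronal → -zuw → *guduzzuw*.
Since the final sound of the diminutive form *guduzzuw* is /w/ (a consonant), it takes -up, giving *guduzzuwup*.

guduzzuwup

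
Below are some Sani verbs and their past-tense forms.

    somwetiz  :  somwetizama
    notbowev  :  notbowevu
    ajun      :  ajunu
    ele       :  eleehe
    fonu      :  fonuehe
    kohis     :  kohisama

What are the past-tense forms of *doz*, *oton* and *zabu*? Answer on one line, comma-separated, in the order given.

dozama, otonu, zabuehe

The suffix is conditioned by the final sound: -ama when the stem ends in a sibilant (*somwetiz*, *kohis*); -u when the stem ends in a non-sibilant consonant (*notbowev*, *ajun*); -ehe when the stem ends in a vowel (*ele*, *fonu*).
The final sound of *doz* is /z/, which is a sibilant, so the suffix is -ama, giving *dozama*.
*oton* — final sound /n/ (a non-sibilant consonant) → -u → *otonu*.
Since the final sound of *zabu* is /u/ (a vowel), it takes -ehe, giving *zabuehe*.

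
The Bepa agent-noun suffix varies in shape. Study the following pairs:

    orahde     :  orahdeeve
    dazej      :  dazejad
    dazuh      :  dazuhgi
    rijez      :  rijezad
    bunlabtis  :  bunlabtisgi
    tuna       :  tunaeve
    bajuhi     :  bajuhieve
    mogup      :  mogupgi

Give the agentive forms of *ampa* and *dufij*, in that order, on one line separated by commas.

ampaeve, dufijad

The pattern is voicing of the final sound: -gi when the stem ends in a voiceless consonant (*dazuh*, *bunlabtis*, *mogup*); -ad when the stem ends in a voiced consonant (*dazej*, *rijez*); -eve when the stem ends in a vowel (*orahde*, *tuna*, *bajuhi*).
Since the final sound of *ampa* is /a/ (a vowel), it takes -eve, giving *ampaeve*.
The final sound of *dufij* is /j/, which is a voiced consonant, so the suffix is -ad, giving *dufijad*.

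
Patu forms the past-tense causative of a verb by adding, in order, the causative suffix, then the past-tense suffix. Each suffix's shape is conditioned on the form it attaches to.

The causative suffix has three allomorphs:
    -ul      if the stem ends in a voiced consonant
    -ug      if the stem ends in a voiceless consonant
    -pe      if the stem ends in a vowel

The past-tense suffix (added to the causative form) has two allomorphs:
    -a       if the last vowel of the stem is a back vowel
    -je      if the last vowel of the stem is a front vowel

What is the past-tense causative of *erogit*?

erogituga

*erogit*: final sound = /t/, a voiceless consonant → -ug → *erogitug*.
Since the last vowel of the causative form *erogitug* is /u/ (a back vowel), it takes -a, giving *erogituga*.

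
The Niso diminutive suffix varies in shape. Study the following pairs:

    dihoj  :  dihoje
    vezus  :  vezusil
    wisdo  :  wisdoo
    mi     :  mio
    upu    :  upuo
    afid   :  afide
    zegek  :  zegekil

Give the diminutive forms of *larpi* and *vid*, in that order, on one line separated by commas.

The suffix is conditioned by the final sound: -il when the stem ends in a voiceless consonant (*vezus*, *zegek*); -e when the stem ends in a voiced consonant (*dihoj*, *afid*); -o when the stem ends in a vowel (*wisdo*, *mi*, *upu*).
*larpi*: final sound = /i/, a vowel → -o → *larpio*.
*vid* — final sound /d/ (a voiced consonant) → -e → *vide*.

larpio, vide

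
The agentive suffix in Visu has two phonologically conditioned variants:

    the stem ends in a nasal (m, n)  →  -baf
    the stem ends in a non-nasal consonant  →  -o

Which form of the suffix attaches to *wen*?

Since the final consonant of *wen* is /n/ (a nasal), it takes -baf.

-baf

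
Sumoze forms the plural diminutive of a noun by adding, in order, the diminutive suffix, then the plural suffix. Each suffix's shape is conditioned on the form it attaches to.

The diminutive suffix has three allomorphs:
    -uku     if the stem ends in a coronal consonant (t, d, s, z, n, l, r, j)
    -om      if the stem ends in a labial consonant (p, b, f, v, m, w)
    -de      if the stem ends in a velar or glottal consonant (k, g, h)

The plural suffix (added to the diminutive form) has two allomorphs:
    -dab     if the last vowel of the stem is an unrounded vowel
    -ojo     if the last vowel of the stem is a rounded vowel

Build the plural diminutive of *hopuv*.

hopuvomojo

Since the final consonant of *hopuv* is /v/ (labial), it takes -om, giving *hopuvom*.
The diminutive form *hopuvom* — last vowel /o/ (a rounded vowel) → -ojo → *hopuvomojo*.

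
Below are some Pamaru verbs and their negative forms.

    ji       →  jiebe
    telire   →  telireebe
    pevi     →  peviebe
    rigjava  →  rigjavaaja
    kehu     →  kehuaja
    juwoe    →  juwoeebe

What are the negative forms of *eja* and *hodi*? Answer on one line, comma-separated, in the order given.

ejaaja, hodiebe

Looking at the last vowel of each stem: -ebe when the last vowel of the stem is a front vowel (*ji*, *telire*, *pevi*, *juwoe*); -aja when the last vowel of the stem is a back vowel (*rigjava*, *kehu*).
*eja*: last vowel = /a/, a back vowel → -aja → *ejaaja*.
The last vowel of *hodi* is /i/, which is a front vowel, so the suffix is -ebe, giving *hodiebe*.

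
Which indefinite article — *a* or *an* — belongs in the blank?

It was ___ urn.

The indefinite article is chosen by the initial *sound* of the following word, not its spelling.
*urn* begins with the sound /ɜr/ (u pronounced /ɜr/) — a vowel sound.
So the article is *an*: It was an urn.

an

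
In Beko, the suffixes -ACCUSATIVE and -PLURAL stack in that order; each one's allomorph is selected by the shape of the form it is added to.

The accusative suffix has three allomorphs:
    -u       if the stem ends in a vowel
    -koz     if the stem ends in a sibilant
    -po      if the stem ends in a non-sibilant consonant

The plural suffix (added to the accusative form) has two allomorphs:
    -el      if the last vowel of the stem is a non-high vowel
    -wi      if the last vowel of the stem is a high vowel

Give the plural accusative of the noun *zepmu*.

*zepmu*: final sound = /u/, a vowel → -u → *zepmuu*.
The accusative form *zepmuu*: last vowel = /u/, a high vowel → -wi → *zepmuuwi*.

zepmuuwi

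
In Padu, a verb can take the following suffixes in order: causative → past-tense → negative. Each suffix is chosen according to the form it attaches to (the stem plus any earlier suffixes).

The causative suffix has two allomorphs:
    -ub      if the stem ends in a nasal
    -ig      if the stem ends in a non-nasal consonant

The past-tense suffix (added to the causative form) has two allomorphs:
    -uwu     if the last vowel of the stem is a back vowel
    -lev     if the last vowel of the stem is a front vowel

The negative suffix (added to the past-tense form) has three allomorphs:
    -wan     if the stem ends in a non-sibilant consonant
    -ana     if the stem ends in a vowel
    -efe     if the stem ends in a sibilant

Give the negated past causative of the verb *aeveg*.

Since the final consonant of *aeveg* is /g/ (non-nasal), it takes -ig, giving *aevegig*.
The last vowel of the causative form *aevegig* is /i/, which is a front vowel, so the past-tense suffix is -lev, giving *aevegiglev*.
Since the final sound of the past-tense form *aevegiglev* is /v/ (a non-sibilant consonant), it takes -wan, giving *aevegiglevwan*.

aevegiglevwan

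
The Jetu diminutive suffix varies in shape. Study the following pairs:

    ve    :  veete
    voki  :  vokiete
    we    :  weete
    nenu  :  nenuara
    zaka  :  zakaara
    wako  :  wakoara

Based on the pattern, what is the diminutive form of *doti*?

dotiete

The pattern is front/back vowel harmony: -ete when the last vowel of the stem is a front vowel (*ve*, *voki*, *we*); -ara when the last vowel of the stem is a back vowel (*nenu*, *zaka*, *wako*).
*doti* — last vowel /i/ (a front vowel) → -ete → *dotiete*.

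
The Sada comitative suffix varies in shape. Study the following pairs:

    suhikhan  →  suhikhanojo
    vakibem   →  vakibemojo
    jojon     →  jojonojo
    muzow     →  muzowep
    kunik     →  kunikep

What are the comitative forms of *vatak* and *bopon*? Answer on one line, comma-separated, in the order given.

vatakep, boponojo

The alternation tracks the final consonant of the stem — -ojo when the stem ends in a nasal (*suhikhan*, *vakibem*, *jojon*); -ep when the stem ends in a non-nasal consonant (*muzow*, *kunik*).
The final consonant of *vatak* is /k/, which is non-nasal, so the suffix is -ep, giving *vatakep*.
Since the final consonant of *bopon* is /n/ (a nasal), it takes -ojo, giving *boponojo*.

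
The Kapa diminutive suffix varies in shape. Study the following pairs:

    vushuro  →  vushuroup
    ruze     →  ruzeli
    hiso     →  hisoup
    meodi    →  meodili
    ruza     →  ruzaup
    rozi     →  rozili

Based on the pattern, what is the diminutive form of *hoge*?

hogeli

Looking at the last vowel of each stem: -li when the last vowel of the stem is a front vowel (*ruze*, *meodi*, *rozi*); -up when the last vowel of the stem is a back vowel (*vushuro*, *hiso*, *ruza*).
Since the last vowel of *hoge* is /e/ (a front vowel), it takes -li, giving *hogeli*.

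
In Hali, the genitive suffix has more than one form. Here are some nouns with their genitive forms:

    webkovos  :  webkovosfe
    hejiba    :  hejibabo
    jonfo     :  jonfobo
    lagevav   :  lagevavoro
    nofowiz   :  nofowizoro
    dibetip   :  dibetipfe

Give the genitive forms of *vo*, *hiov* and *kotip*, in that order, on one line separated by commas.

The suffix is conditioned by the final sound: -fe when the stem ends in a voiceless consonant (*webkovos*, *dibetip*); -oro when the stem ends in a voiced consonant (*lagevav*, *nofowiz*); -bo when the stem ends in a vowel (*hejiba*, *jonfo*).
The final sound of *vo* is /o/, which is a vowel, so the suffix is -bo, giving *vobo*.
*hiov*: final sound = /v/, a voiced consonant → -oro → *hiovoro*.
The final sound of *kotip* is /p/, which is a voiceless consonant, so the suffix is -fe, giving *kotipfe*.

vobo, hiovoro, kotipfe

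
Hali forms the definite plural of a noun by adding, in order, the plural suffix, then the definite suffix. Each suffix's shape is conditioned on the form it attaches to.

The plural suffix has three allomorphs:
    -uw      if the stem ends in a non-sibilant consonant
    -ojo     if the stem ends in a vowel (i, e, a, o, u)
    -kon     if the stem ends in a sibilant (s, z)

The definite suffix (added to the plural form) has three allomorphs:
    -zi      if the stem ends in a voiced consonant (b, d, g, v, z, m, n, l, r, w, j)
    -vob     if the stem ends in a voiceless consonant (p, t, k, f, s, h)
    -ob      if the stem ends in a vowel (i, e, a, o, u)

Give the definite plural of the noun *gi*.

*gi* — final sound /i/ (a vowel) → -ojo → *giojo*.
The plural form *giojo* — final sound /o/ (a vowel) → -ob → *giojoob*.

giojoob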